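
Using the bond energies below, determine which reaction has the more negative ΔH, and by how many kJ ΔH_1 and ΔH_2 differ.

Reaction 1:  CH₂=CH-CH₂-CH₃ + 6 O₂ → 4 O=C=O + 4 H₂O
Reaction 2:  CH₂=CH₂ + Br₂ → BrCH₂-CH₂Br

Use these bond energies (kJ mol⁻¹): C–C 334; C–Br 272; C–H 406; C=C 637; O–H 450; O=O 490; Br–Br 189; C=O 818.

Reaction 1:
  Bonds broken (reactants):
    C–C: 2 × 334 = 668
    C–H: 8 × 406 = 3248
    C=C: 1 × 637 = 637
    O=O: 6 × 490 = 2940
    Σ(broken) = 7493 kJ
  Bonds formed (products):
    C=O: 8 × 818 = 6544
    O–H: 8 × 450 = 3600
    Σ(formed) = 10144 kJ
  ΔH_1 = 7493 − 10144 = −2651 kJ
Reaction 2:
  Bonds broken (reactants):
    Br–Br: 1 × 189 = 189
    C–H: 4 × 406 = 1624
    C=C: 1 × 637 = 637
    Σ(broken) = 2450 kJ
  Bonds formed (products):
    C–Br: 2 × 272 = 544
    C–C: 1 × 334 = 334
    C–H: 4 × 406 = 1624
    Σ(formed) = 2502 kJ
  ΔH_2 = 2450 − 2502 = −52 kJ
ΔH_1 − ΔH_2 = −2599 kJ, so reaction 1 has the more negative ΔH; |ΔH_1 − ΔH_2| = 2599 kJ.

Reaction 1, by 2599 kJ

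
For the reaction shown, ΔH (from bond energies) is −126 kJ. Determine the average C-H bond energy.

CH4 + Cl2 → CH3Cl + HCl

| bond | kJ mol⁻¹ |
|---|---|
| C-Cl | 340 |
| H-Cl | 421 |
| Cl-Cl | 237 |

D(C-H) ≈ 398 kJ/mol

Let D be the C-H bond energy.
Σ(broken) = 4×D + 1×237 = 237 + 4D
Σ(formed) = 1×340 + 3×D + 1×421 = 761 + 3D
ΔH = Σ(broken) − Σ(formed) = (237 + 4D) − (761 + 3D) = −524 + D
Setting this equal to −126 kJ gives D = 398 kJ/mol.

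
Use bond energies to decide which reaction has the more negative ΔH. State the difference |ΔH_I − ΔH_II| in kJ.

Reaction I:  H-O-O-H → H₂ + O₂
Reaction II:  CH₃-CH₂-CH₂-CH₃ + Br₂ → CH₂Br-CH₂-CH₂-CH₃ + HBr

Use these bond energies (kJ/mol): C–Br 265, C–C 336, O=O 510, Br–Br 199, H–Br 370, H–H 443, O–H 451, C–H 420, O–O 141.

Reaction II, by 106 kJ

Reaction I:
  Bonds broken (reactants):
    O–H: 2 × 451 = 902
    O–O: 1 × 141 = 141
    Σ(broken) = 1043 kJ
  Bonds formed (products):
    H–H: 1 × 443 = 443
    O=O: 1 × 510 = 510
    Σ(formed) = 953 kJ
  ΔH_I = 1043 − 953 = +90 kJ
Reaction II:
  Bonds broken (reactants):
    Br–Br: 1 × 199 = 199
    C–C: 3 × 336 = 1008
    C–H: 10 × 420 = 4200
    Σ(broken) = 5407 kJ
  Bonds formed (products):
    C–Br: 1 × 265 = 265
    C–C: 3 × 336 = 1008
    C–H: 9 × 420 = 3780
    H–Br: 1 × 370 = 370
    Σ(formed) = 5423 kJ
  ΔH_II = 5407 − 5423 = −16 kJ
ΔH_I − ΔH_II = +106 kJ, so reaction II has the more negative ΔH; |ΔH_I − ΔH_II| = 106 kJ.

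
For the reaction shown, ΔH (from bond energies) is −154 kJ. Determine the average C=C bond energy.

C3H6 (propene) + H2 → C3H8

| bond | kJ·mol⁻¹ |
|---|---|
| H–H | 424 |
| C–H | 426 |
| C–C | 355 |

Let D be the C=C bond energy.
Σ(broken) = 1×355 + 6×426 + 1×D + 1×424 = 3335 + D
Σ(formed) = 2×355 + 8×426 = 4118
ΔH = Σ(broken) − Σ(formed) = (3335 + D) − (4118) = −783 + D
Setting this equal to −154 kJ gives D = 629 kJ/mol.

D(C=C) ≈ 629 kJ/mol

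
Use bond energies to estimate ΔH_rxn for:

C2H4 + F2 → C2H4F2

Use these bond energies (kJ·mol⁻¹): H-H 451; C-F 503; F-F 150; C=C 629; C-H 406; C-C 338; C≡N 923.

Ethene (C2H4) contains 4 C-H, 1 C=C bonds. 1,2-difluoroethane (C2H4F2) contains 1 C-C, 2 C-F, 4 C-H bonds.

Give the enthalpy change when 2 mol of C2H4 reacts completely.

Bonds broken (reactants):
  C-H: 4 × 406 = 1624
  C=C: 1 × 629 = 629
  F-F: 1 × 150 = 150
  Σ(broken) = 2403 kJ
Bonds formed (products):
  C-C: 1 × 338 = 338
  C-F: 2 × 503 = 1006
  C-H: 4 × 406 = 1624
  Σ(formed) = 2968 kJ
ΔH = Σ(broken) − Σ(formed) = 2403 − 2968 = −565 kJ
For 2× the reaction as written: 2 × (−565) = −1130 kJ

ΔH = −1130 kJ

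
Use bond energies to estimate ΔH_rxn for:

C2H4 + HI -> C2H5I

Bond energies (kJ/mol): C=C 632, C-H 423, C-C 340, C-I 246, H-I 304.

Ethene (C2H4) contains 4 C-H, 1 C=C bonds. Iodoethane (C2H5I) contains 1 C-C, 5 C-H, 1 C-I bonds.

ΔH ≈ −73 kJ

Bonds broken (reactants):
  C-H: 4 × 423 = 1692
  C=C: 1 × 632 = 632
  H-I: 1 × 304 = 304
  Σ(broken) = 2628 kJ
Bonds formed (products):
  C-C: 1 × 340 = 340
  C-H: 5 × 423 = 2115
  C-I: 1 × 246 = 246
  Σ(formed) = 2701 kJ
ΔH = Σ(broken) − Σ(formed) = 2628 − 2701 = −73 kJ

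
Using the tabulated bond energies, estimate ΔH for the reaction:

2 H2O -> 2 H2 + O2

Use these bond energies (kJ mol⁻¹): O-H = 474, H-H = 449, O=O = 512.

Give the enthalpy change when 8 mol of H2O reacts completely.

ΔH = +1944 kJ

Bonds broken (reactants):
  O-H: 4 × 474 = 1896
  Σ(broken) = 1896 kJ
Bonds formed (products):
  H-H: 2 × 449 = 898
  O=O: 1 × 512 = 512
  Σ(formed) = 1410 kJ
ΔH = Σ(broken) − Σ(formed) = 1896 − 1410 = +486 kJ
For 4× the reaction as written: 4 × (+486) = +1944 kJ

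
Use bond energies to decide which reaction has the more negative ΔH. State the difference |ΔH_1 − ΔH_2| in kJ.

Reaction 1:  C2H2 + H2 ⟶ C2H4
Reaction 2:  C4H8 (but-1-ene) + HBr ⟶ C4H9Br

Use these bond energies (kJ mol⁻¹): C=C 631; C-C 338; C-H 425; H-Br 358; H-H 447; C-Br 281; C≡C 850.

Reaction 1, by 129 kJ

Reaction 1:
  Bonds broken (reactants):
    C≡C: 1 × 850 = 850
    C-H: 2 × 425 = 850
    H-H: 1 × 447 = 447
    Σ(broken) = 2147 kJ
  Bonds formed (products):
    C-H: 4 × 425 = 1700
    C=C: 1 × 631 = 631
    Σ(formed) = 2331 kJ
  ΔH_1 = 2147 − 2331 = −184 kJ
Reaction 2:
  Bonds broken (reactants):
    C-C: 2 × 338 = 676
    C-H: 8 × 425 = 3400
    C=C: 1 × 631 = 631
    H-Br: 1 × 358 = 358
    Σ(broken) = 5065 kJ
  Bonds formed (products):
    C-Br: 1 × 281 = 281
    C-C: 3 × 338 = 1014
    C-H: 9 × 425 = 3825
    Σ(formed) = 5120 kJ
  ΔH_2 = 5065 − 5120 = −55 kJ
ΔH_1 − ΔH_2 = −129 kJ, so reaction 1 has the more negative ΔH; |ΔH_1 − ΔH_2| = 129 kJ.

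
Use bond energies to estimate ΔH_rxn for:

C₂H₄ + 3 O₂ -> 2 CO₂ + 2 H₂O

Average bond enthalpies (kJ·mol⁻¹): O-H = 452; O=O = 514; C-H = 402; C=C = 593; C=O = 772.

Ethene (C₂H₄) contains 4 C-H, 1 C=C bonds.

ΔH ≈ −1153 kJ

Bonds broken (reactants):
  C-H: 4 × 402 = 1608
  C=C: 1 × 593 = 593
  O=O: 3 × 514 = 1542
  Σ(broken) = 3743 kJ
Bonds formed (products):
  C=O: 4 × 772 = 3088
  O-H: 4 × 452 = 1808
  Σ(formed) = 4896 kJ
ΔH = Σ(broken) − Σ(formed) = 3743 − 4896 = −1153 kJ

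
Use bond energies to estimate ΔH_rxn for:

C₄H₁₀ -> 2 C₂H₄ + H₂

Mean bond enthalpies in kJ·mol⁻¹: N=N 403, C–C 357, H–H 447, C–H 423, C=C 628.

ΔH ≈ +214 kJ

Bonds broken (reactants):
  C–C: 3 × 357 = 1071
  C–H: 10 × 423 = 4230
  Σ(broken) = 5301 kJ
Bonds formed (products):
  C–H: 8 × 423 = 3384
  C=C: 2 × 628 = 1256
  H–H: 1 × 447 = 447
  Σ(formed) = 5087 kJ
ΔH = Σ(broken) − Σ(formed) = 5301 − 5087 = +214 kJ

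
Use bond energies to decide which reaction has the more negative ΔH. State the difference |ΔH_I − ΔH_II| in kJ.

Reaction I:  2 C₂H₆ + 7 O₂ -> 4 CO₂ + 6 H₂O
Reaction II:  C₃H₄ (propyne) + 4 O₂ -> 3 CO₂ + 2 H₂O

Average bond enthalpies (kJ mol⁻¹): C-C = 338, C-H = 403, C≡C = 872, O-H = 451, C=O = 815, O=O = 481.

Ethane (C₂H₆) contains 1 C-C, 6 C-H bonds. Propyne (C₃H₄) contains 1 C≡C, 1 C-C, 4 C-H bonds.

Reaction I, by 1105 kJ

Reaction I:
  Bonds broken (reactants):
    C-C: 2 × 338 = 676
    C-H: 12 × 403 = 4836
    O=O: 7 × 481 = 3367
    Σ(broken) = 8879 kJ
  Bonds formed (products):
    C=O: 8 × 815 = 6520
    O-H: 12 × 451 = 5412
    Σ(formed) = 11932 kJ
  ΔH_I = 8879 − 11932 = −3053 kJ
Reaction II:
  Bonds broken (reactants):
    C≡C: 1 × 872 = 872
    C-C: 1 × 338 = 338
    C-H: 4 × 403 = 1612
    O=O: 4 × 481 = 1924
    Σ(broken) = 4746 kJ
  Bonds formed (products):
    C=O: 6 × 815 = 4890
    O-H: 4 × 451 = 1804
    Σ(formed) = 6694 kJ
  ΔH_II = 4746 − 6694 = −1948 kJ
ΔH_I − ΔH_II = −1105 kJ, so reaction I has the more negative ΔH; |ΔH_I − ΔH_II| = 1105 kJ.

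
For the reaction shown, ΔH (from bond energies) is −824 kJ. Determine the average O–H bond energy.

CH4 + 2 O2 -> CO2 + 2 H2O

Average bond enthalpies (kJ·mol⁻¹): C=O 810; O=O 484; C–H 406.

Let D be the O–H bond energy.
Σ(broken) = 4×406 + 2×484 = 2592
Σ(formed) = 2×810 + 4×D = 1620 + 4D
ΔH = Σ(broken) − Σ(formed) = (2592) − (1620 + 4D) = +972 − 4D
Setting this equal to −824 kJ gives 4D = 1796, so D = 449 kJ/mol.

D(O–H) ≈ 449 kJ/mol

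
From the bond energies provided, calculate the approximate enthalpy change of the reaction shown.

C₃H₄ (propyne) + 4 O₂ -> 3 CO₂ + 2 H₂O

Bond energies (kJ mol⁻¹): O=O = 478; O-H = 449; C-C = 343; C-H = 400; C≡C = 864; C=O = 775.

Bonds broken (reactants):
  C≡C: 1 × 864 = 864
  C-C: 1 × 343 = 343
  C-H: 4 × 400 = 1600
  O=O: 4 × 478 = 1912
  Σ(broken) = 4719 kJ
Bonds formed (products):
  C=O: 6 × 775 = 4650
  O-H: 4 × 449 = 1796
  Σ(formed) = 6446 kJ
ΔH = Σ(broken) − Σ(formed) = 4719 − 6446 = −1727 kJ

ΔH ≈ −1727 kJ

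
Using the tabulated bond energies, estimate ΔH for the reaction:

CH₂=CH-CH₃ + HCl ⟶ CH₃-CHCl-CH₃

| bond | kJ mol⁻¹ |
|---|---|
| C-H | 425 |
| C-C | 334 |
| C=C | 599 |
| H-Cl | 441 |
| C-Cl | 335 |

ΔH ≈ −54 kJ

Bonds broken (reactants):
  C-C: 1 × 334 = 334
  C-H: 6 × 425 = 2550
  C=C: 1 × 599 = 599
  H-Cl: 1 × 441 = 441
  Σ(broken) = 3924 kJ
Bonds formed (products):
  C-C: 2 × 334 = 668
  C-Cl: 1 × 335 = 335
  C-H: 7 × 425 = 2975
  Σ(formed) = 3978 kJ
ΔH = Σ(broken) − Σ(formed) = 3924 − 3978 = −54 kJ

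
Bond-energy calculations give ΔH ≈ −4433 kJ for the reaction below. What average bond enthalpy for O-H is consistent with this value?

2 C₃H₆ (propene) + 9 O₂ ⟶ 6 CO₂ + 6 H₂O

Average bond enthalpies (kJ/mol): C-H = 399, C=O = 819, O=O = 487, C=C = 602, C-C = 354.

Let D be the O-H bond energy.
Σ(broken) = 2×354 + 12×399 + 2×602 + 9×487 = 11083
Σ(formed) = 12×819 + 12×D = 9828 + 12D
ΔH = Σ(broken) − Σ(formed) = (11083) − (9828 + 12D) = +1255 − 12D
Setting this equal to −4433 kJ gives 12D = 5688, so D = 474 kJ/mol.

D(O-H) ≈ 474 kJ/mol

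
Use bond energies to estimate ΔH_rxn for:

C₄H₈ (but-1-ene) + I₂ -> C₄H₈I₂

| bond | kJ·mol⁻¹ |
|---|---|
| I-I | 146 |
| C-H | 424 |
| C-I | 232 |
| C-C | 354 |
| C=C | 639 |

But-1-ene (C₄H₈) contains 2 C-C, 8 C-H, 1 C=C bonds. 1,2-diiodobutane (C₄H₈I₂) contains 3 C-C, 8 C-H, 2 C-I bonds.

Bonds broken (reactants):
  C-C: 2 × 354 = 708
  C-H: 8 × 424 = 3392
  C=C: 1 × 639 = 639
  I-I: 1 × 146 = 146
  Σ(broken) = 4885 kJ
Bonds formed (products):
  C-C: 3 × 354 = 1062
  C-H: 8 × 424 = 3392
  C-I: 2 × 232 = 464
  Σ(formed) = 4918 kJ
ΔH = Σ(broken) − Σ(formed) = 4885 − 4918 = −33 kJ

ΔH ≈ −33 kJ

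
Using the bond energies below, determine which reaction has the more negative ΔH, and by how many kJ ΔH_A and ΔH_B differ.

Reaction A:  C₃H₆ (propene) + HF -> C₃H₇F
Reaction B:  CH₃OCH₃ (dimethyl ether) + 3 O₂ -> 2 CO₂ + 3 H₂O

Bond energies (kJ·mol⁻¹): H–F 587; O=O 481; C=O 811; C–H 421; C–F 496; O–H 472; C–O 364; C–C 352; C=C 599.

Reaction A:
  Bonds broken (reactants):
    C–C: 1 × 352 = 352
    C–H: 6 × 421 = 2526
    C=C: 1 × 599 = 599
    H–F: 1 × 587 = 587
    Σ(broken) = 4064 kJ
  Bonds formed (products):
    C–C: 2 × 352 = 704
    C–F: 1 × 496 = 496
    C–H: 7 × 421 = 2947
    Σ(formed) = 4147 kJ
  ΔH_A = 4064 − 4147 = −83 kJ
Reaction B:
  Bonds broken (reactants):
    C–H: 6 × 421 = 2526
    C–O: 2 × 364 = 728
    O=O: 3 × 481 = 1443
    Σ(broken) = 4697 kJ
  Bonds formed (products):
    C=O: 4 × 811 = 3244
    O–H: 6 × 472 = 2832
    Σ(formed) = 6076 kJ
  ΔH_B = 4697 − 6076 = −1379 kJ
ΔH_A − ΔH_B = +1296 kJ, so reaction B has the more negative ΔH; |ΔH_A − ΔH_B| = 1296 kJ.

Reaction B, by 1296 kJ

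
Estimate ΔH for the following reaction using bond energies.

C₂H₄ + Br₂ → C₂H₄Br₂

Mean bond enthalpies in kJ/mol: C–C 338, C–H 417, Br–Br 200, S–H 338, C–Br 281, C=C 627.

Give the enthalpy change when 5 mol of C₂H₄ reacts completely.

ΔH = −365 kJ

Bonds broken (reactants):
  Br–Br: 1 × 200 = 200
  C–H: 4 × 417 = 1668
  C=C: 1 × 627 = 627
  Σ(broken) = 2495 kJ
Bonds formed (products):
  C–Br: 2 × 281 = 562
  C–C: 1 × 338 = 338
  C–H: 4 × 417 = 1668
  Σ(formed) = 2568 kJ
ΔH = Σ(broken) − Σ(formed) = 2495 − 2568 = −73 kJ
For 5× the reaction as written: 5 × (−73) = −365 kJ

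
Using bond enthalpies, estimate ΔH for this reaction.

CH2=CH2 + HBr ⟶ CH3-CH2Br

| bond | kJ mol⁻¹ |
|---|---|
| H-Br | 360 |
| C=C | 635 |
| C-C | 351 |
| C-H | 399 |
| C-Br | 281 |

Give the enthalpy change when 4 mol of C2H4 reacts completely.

ΔH = −144 kJ

Bonds broken (reactants):
  C-H: 4 × 399 = 1596
  C=C: 1 × 635 = 635
  H-Br: 1 × 360 = 360
  Σ(broken) = 2591 kJ
Bonds formed (products):
  C-Br: 1 × 281 = 281
  C-C: 1 × 351 = 351
  C-H: 5 × 399 = 1995
  Σ(formed) = 2627 kJ
ΔH = Σ(broken) − Σ(formed) = 2591 − 2627 = −36 kJ
For 4× the reaction as written: 4 × (−36) = −144 kJ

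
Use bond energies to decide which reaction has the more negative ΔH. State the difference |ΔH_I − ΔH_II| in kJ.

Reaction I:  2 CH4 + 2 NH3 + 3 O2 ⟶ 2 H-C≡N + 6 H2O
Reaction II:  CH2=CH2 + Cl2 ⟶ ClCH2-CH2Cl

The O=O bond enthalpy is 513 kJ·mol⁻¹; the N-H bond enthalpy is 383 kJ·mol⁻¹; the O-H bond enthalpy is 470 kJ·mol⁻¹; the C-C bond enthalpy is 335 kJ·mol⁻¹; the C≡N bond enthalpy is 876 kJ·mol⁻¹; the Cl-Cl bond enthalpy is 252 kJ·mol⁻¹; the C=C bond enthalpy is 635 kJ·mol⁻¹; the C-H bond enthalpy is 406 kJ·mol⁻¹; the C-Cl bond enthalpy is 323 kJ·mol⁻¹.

Reaction I, by 1025 kJ

Reaction I:
  Bonds broken (reactants):
    C-H: 8 × 406 = 3248
    N-H: 6 × 383 = 2298
    O=O: 3 × 513 = 1539
    Σ(broken) = 7085 kJ
  Bonds formed (products):
    C≡N: 2 × 876 = 1752
    C-H: 2 × 406 = 812
    O-H: 12 × 470 = 5640
    Σ(formed) = 8204 kJ
  ΔH_I = 7085 − 8204 = −1119 kJ
Reaction II:
  Bonds broken (reactants):
    C-H: 4 × 406 = 1624
    C=C: 1 × 635 = 635
    Cl-Cl: 1 × 252 = 252
    Σ(broken) = 2511 kJ
  Bonds formed (products):
    C-C: 1 × 335 = 335
    C-Cl: 2 × 323 = 646
    C-H: 4 × 406 = 1624
    Σ(formed) = 2605 kJ
  ΔH_II = 2511 − 2605 = −94 kJ
ΔH_I − ΔH_II = −1025 kJ, so reaction I has the more negative ΔH; |ΔH_I − ΔH_II| = 1025 kJ.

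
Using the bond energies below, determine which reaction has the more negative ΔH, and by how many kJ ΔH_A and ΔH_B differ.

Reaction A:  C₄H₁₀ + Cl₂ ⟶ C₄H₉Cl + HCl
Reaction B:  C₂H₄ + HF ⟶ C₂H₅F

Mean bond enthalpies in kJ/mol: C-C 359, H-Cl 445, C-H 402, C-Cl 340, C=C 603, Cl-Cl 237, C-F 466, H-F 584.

Reaction A, by 106 kJ

Reaction A:
  Bonds broken (reactants):
    C-C: 3 × 359 = 1077
    C-H: 10 × 402 = 4020
    Cl-Cl: 1 × 237 = 237
    Σ(broken) = 5334 kJ
  Bonds formed (products):
    C-C: 3 × 359 = 1077
    C-Cl: 1 × 340 = 340
    C-H: 9 × 402 = 3618
    H-Cl: 1 × 445 = 445
    Σ(formed) = 5480 kJ
  ΔH_A = 5334 − 5480 = −146 kJ
Reaction B:
  Bonds broken (reactants):
    C-H: 4 × 402 = 1608
    C=C: 1 × 603 = 603
    H-F: 1 × 584 = 584
    Σ(broken) = 2795 kJ
  Bonds formed (products):
    C-C: 1 × 359 = 359
    C-F: 1 × 466 = 466
    C-H: 5 × 402 = 2010
    Σ(formed) = 2835 kJ
  ΔH_B = 2795 − 2835 = −40 kJ
ΔH_A − ΔH_B = −106 kJ, so reaction A has the more negative ΔH; |ΔH_A − ΔH_B| = 106 kJ.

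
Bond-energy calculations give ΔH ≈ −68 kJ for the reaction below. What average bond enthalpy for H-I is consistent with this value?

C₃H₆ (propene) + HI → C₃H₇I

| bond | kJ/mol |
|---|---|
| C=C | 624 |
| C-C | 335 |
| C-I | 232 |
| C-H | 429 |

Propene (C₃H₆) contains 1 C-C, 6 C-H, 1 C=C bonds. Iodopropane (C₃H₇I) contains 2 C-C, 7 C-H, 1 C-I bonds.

Let D be the H-I bond energy.
Σ(broken) = 1×335 + 6×429 + 1×624 + 1×D = 3533 + D
Σ(formed) = 2×335 + 7×429 + 1×232 = 3905
ΔH = Σ(broken) − Σ(formed) = (3533 + D) − (3905) = −372 + D
Setting this equal to −68 kJ gives D = 304 kJ/mol.

D(H-I) ≈ 304 kJ/mol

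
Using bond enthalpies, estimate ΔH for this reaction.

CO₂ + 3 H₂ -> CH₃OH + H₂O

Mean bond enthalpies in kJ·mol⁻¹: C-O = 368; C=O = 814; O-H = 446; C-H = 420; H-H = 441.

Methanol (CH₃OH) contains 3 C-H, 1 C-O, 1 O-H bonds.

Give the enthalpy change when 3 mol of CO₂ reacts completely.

Bonds broken (reactants):
  C=O: 2 × 814 = 1628
  H-H: 3 × 441 = 1323
  Σ(broken) = 2951 kJ
Bonds formed (products):
  C-H: 3 × 420 = 1260
  C-O: 1 × 368 = 368
  O-H: 3 × 446 = 1338
  Σ(formed) = 2966 kJ
ΔH = Σ(broken) − Σ(formed) = 2951 − 2966 = −15 kJ
For 3× the reaction as written: 3 × (−15) = −45 kJ

ΔH = −45 kJ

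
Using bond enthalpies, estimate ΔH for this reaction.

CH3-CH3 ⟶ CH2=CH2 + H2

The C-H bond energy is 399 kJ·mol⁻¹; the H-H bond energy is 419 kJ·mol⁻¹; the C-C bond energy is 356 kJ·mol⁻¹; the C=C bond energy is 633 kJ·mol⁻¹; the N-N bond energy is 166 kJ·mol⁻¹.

Bonds broken (reactants):
  C-C: 1 × 356 = 356
  C-H: 6 × 399 = 2394
  Σ(broken) = 2750 kJ
Bonds formed (products):
  C-H: 4 × 399 = 1596
  C=C: 1 × 633 = 633
  H-H: 1 × 419 = 419
  Σ(formed) = 2648 kJ
ΔH = Σ(broken) − Σ(formed) = 2750 − 2648 = +102 kJ

ΔH ≈ +102 kJ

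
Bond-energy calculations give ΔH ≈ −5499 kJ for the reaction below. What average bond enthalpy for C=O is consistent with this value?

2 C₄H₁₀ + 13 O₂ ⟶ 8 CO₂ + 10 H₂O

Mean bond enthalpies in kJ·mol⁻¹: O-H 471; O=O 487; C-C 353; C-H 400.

Let D be the C=O bond energy.
Σ(broken) = 6×353 + 20×400 + 13×487 = 16449
Σ(formed) = 16×D + 20×471 = 9420 + 16D
ΔH = Σ(broken) − Σ(formed) = (16449) − (9420 + 16D) = +7029 − 16D
Setting this equal to −5499 kJ gives 16D = 12528, so D = 783 kJ/mol.

D(C=O) ≈ 783 kJ/mol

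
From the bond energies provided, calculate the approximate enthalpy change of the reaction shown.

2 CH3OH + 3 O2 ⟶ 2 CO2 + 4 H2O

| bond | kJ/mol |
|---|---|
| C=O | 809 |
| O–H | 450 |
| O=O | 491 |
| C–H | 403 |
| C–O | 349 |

Bonds broken (reactants):
  C–H: 6 × 403 = 2418
  C–O: 2 × 349 = 698
  O–H: 2 × 450 = 900
  O=O: 3 × 491 = 1473
  Σ(broken) = 5489 kJ
Bonds formed (products):
  C=O: 4 × 809 = 3236
  O–H: 8 × 450 = 3600
  Σ(formed) = 6836 kJ
ΔH = Σ(broken) − Σ(formed) = 5489 − 6836 = −1347 kJ

ΔH ≈ −1347 kJ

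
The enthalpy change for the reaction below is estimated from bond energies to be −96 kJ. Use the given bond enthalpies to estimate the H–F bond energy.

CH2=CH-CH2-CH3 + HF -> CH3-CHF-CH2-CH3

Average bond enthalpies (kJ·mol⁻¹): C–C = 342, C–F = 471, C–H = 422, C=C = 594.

D(H–F) ≈ 545 kJ/mol

Let D be the H–F bond energy.
Σ(broken) = 2×342 + 8×422 + 1×594 + 1×D = 4654 + D
Σ(formed) = 3×342 + 1×471 + 9×422 = 5295
ΔH = Σ(broken) − Σ(formed) = (4654 + D) − (5295) = −641 + D
Setting this equal to −96 kJ gives D = 545 kJ/mol.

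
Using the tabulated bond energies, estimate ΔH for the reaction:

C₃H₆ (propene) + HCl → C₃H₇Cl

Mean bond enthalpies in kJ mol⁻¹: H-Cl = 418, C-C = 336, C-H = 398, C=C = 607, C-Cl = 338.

ΔH ≈ −47 kJ

Bonds broken (reactants):
  C-C: 1 × 336 = 336
  C-H: 6 × 398 = 2388
  C=C: 1 × 607 = 607
  H-Cl: 1 × 418 = 418
  Σ(broken) = 3749 kJ
Bonds formed (products):
  C-C: 2 × 336 = 672
  C-Cl: 1 × 338 = 338
  C-H: 7 × 398 = 2786
  Σ(formed) = 3796 kJ
ΔH = Σ(broken) − Σ(formed) = 3749 − 3796 = −47 kJ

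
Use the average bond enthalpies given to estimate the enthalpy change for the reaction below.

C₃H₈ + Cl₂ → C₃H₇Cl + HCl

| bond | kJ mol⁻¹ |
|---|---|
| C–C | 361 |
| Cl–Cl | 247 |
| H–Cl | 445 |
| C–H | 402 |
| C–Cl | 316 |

ΔH ≈ −112 kJ

Bonds broken (reactants):
  C–C: 2 × 361 = 722
  C–H: 8 × 402 = 3216
  Cl–Cl: 1 × 247 = 247
  Σ(broken) = 4185 kJ
Bonds formed (products):
  C–C: 2 × 361 = 722
  C–Cl: 1 × 316 = 316
  C–H: 7 × 402 = 2814
  H–Cl: 1 × 445 = 445
  Σ(formed) = 4297 kJ
ΔH = Σ(broken) − Σ(formed) = 4185 − 4297 = −112 kJ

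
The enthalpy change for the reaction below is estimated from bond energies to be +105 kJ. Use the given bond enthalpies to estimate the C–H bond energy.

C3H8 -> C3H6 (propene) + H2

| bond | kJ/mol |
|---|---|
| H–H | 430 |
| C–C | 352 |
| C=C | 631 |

Let D be the C–H bond energy.
Σ(broken) = 2×352 + 8×D = 704 + 8D
Σ(formed) = 1×352 + 6×D + 1×631 + 1×430 = 1413 + 6D
ΔH = Σ(broken) − Σ(formed) = (704 + 8D) − (1413 + 6D) = −709 + 2D
Setting this equal to +105 kJ gives 2D = 814, so D = 407 kJ/mol.

D(C–H) ≈ 407 kJ/mol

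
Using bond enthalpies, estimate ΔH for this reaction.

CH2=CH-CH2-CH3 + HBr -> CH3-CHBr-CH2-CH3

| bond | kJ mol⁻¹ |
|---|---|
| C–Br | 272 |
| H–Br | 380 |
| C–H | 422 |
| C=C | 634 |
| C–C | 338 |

Bonds broken (reactants):
  C–C: 2 × 338 = 676
  C–H: 8 × 422 = 3376
  C=C: 1 × 634 = 634
  H–Br: 1 × 380 = 380
  Σ(broken) = 5066 kJ
Bonds formed (products):
  C–Br: 1 × 272 = 272
  C–C: 3 × 338 = 1014
  C–H: 9 × 422 = 3798
  Σ(formed) = 5084 kJ
ΔH = Σ(broken) − Σ(formed) = 5066 − 5084 = −18 kJ

ΔH ≈ −18 kJ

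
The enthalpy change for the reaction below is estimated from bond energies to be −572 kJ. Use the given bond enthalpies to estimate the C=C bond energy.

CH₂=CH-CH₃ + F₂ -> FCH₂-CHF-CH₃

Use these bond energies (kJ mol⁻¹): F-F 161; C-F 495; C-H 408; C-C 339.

Let D be the C=C bond energy.
Σ(broken) = 1×339 + 6×408 + 1×D + 1×161 = 2948 + D
Σ(formed) = 2×339 + 2×495 + 6×408 = 4116
ΔH = Σ(broken) − Σ(formed) = (2948 + D) − (4116) = −1168 + D
Setting this equal to −572 kJ gives D = 596 kJ/mol.

D(C=C) ≈ 596 kJ/mol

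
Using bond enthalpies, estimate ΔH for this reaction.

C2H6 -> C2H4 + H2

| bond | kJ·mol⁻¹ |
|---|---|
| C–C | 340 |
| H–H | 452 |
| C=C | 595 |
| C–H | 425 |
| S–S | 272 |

ΔH ≈ +143 kJ

Bonds broken (reactants):
  C–C: 1 × 340 = 340
  C–H: 6 × 425 = 2550
  Σ(broken) = 2890 kJ
Bonds formed (products):
  C–H: 4 × 425 = 1700
  C=C: 1 × 595 = 595
  H–H: 1 × 452 = 452
  Σ(formed) = 2747 kJ
ΔH = Σ(broken) − Σ(formed) = 2890 − 2747 = +143 kJ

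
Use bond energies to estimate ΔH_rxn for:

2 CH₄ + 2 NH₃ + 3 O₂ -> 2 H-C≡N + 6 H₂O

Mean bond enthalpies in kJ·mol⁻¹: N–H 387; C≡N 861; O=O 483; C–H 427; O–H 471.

ΔH ≈ −1041 kJ

Bonds broken (reactants):
  C–H: 8 × 427 = 3416
  N–H: 6 × 387 = 2322
  O=O: 3 × 483 = 1449
  Σ(broken) = 7187 kJ
Bonds formed (products):
  C≡N: 2 × 861 = 1722
  C–H: 2 × 427 = 854
  O–H: 12 × 471 = 5652
  Σ(formed) = 8228 kJ
ΔH = Σ(broken) − Σ(formed) = 7187 − 8228 = −1041 kJ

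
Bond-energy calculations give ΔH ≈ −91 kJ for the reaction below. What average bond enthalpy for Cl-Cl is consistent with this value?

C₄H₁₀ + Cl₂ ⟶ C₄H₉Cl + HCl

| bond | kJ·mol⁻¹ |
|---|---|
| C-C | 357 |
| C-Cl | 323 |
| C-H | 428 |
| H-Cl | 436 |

D(Cl-Cl) ≈ 240 kJ/mol

Let D be the Cl-Cl bond energy.
Σ(broken) = 3×357 + 10×428 + 1×D = 5351 + D
Σ(formed) = 3×357 + 1×323 + 9×428 + 1×436 = 5682
ΔH = Σ(broken) − Σ(formed) = (5351 + D) − (5682) = −331 + D
Setting this equal to −91 kJ gives D = 240 kJ/mol.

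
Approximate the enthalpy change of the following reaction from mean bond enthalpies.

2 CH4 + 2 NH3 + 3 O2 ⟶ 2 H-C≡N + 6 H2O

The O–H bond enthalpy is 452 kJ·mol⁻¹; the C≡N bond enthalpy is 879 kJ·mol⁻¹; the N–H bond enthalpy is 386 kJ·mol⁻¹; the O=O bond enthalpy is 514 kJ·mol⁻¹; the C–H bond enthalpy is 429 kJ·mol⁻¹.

Bonds broken (reactants):
  C–H: 8 × 429 = 3432
  N–H: 6 × 386 = 2316
  O=O: 3 × 514 = 1542
  Σ(broken) = 7290 kJ
Bonds formed (products):
  C≡N: 2 × 879 = 1758
  C–H: 2 × 429 = 858
  O–H: 12 × 452 = 5424
  Σ(formed) = 8040 kJ
ΔH = Σ(broken) − Σ(formed) = 7290 − 8040 = −750 kJ

ΔH ≈ −750 kJ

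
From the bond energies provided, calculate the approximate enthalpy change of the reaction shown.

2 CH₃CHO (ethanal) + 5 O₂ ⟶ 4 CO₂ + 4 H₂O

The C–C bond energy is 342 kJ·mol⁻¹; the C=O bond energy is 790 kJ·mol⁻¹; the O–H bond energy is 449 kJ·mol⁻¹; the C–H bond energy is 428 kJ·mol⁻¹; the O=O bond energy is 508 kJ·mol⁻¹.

ΔH ≈ −1684 kJ

Bonds broken (reactants):
  C–C: 2 × 342 = 684
  C–H: 8 × 428 = 3424
  C=O: 2 × 790 = 1580
  O=O: 5 × 508 = 2540
  Σ(broken) = 8228 kJ
Bonds formed (products):
  C=O: 8 × 790 = 6320
  O–H: 8 × 449 = 3592
  Σ(formed) = 9912 kJ
ΔH = Σ(broken) − Σ(formed) = 8228 − 9912 = −1684 kJ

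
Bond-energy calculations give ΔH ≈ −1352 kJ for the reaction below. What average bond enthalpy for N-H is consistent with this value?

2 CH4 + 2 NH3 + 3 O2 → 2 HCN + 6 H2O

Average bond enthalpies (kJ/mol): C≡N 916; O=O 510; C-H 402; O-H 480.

Let D be the N-H bond energy.
Σ(broken) = 8×402 + 6×D + 3×510 = 4746 + 6D
Σ(formed) = 2×916 + 2×402 + 12×480 = 8396
ΔH = Σ(broken) − Σ(formed) = (4746 + 6D) − (8396) = −3650 + 6D
Setting this equal to −1352 kJ gives 6D = 2298, so D = 383 kJ/mol.

D(N-H) ≈ 383 kJ/mol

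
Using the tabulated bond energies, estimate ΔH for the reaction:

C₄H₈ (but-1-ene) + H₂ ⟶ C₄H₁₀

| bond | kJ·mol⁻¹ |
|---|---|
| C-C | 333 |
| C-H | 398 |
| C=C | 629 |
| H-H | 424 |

ΔH ≈ −76 kJ

Bonds broken (reactants):
  C-C: 2 × 333 = 666
  C-H: 8 × 398 = 3184
  C=C: 1 × 629 = 629
  H-H: 1 × 424 = 424
  Σ(broken) = 4903 kJ
Bonds formed (products):
  C-C: 3 × 333 = 999
  C-H: 10 × 398 = 3980
  Σ(formed) = 4979 kJ
ΔH = Σ(broken) − Σ(formed) = 4903 − 4979 = −76 kJ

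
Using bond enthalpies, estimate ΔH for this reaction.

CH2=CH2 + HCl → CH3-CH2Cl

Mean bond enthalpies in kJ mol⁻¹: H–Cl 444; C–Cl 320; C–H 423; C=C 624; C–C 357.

Bonds broken (reactants):
  C–H: 4 × 423 = 1692
  C=C: 1 × 624 = 624
  H–Cl: 1 × 444 = 444
  Σ(broken) = 2760 kJ
Bonds formed (products):
  C–C: 1 × 357 = 357
  C–Cl: 1 × 320 = 320
  C–H: 5 × 423 = 2115
  Σ(formed) = 2792 kJ
ΔH = Σ(broken) − Σ(formed) = 2760 − 2792 = −32 kJ

ΔH ≈ −32 kJ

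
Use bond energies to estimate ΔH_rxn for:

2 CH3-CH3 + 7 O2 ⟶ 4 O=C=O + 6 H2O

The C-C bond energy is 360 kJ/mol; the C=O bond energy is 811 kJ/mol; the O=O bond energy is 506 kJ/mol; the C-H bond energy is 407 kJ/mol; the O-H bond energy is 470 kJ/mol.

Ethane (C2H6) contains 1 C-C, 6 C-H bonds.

Bonds broken (reactants):
  C-C: 2 × 360 = 720
  C-H: 12 × 407 = 4884
  O=O: 7 × 506 = 3542
  Σ(broken) = 9146 kJ
Bonds formed (products):
  C=O: 8 × 811 = 6488
  O-H: 12 × 470 = 5640
  Σ(formed) = 12128 kJ
ΔH = Σ(broken) − Σ(formed) = 9146 − 12128 = −2982 kJ

ΔH ≈ −2982 kJ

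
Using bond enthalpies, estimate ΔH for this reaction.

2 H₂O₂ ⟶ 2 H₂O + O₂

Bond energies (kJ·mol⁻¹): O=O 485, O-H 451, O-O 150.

ΔH ≈ −185 kJ

Bonds broken (reactants):
  O-H: 4 × 451 = 1804
  O-O: 2 × 150 = 300
  Σ(broken) = 2104 kJ
Bonds formed (products):
  O-H: 4 × 451 = 1804
  O=O: 1 × 485 = 485
  Σ(formed) = 2289 kJ
ΔH = Σ(broken) − Σ(formed) = 2104 − 2289 = −185 kJ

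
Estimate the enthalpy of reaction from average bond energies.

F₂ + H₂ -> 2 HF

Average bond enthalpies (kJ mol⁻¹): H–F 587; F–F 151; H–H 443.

Bonds broken (reactants):
  F–F: 1 × 151 = 151
  H–H: 1 × 443 = 443
  Σ(broken) = 594 kJ
Bonds formed (products):
  H–F: 2 × 587 = 1174
  Σ(formed) = 1174 kJ
ΔH = Σ(broken) − Σ(formed) = 594 − 1174 = −580 kJ

ΔH ≈ −580 kJ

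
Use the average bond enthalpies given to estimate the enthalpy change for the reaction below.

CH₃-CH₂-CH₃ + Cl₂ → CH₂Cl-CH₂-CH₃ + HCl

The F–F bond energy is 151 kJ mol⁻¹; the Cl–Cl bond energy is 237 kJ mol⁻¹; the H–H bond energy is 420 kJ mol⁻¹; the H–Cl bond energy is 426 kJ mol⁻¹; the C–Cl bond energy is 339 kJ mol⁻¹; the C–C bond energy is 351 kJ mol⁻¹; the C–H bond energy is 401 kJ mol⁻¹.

Bonds broken (reactants):
  C–C: 2 × 351 = 702
  C–H: 8 × 401 = 3208
  Cl–Cl: 1 × 237 = 237
  Σ(broken) = 4147 kJ
Bonds formed (products):
  C–C: 2 × 351 = 702
  C–Cl: 1 × 339 = 339
  C–H: 7 × 401 = 2807
  H–Cl: 1 × 426 = 426
  Σ(formed) = 4274 kJ
ΔH = Σ(broken) − Σ(formed) = 4147 − 4274 = −127 kJ

ΔH ≈ −127 kJ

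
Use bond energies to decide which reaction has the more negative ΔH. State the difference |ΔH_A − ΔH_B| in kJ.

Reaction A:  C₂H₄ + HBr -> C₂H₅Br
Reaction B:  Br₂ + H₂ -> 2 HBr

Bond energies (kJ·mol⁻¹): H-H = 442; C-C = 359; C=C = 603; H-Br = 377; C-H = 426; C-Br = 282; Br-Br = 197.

Reaction A:
  Bonds broken (reactants):
    C-H: 4 × 426 = 1704
    C=C: 1 × 603 = 603
    H-Br: 1 × 377 = 377
    Σ(broken) = 2684 kJ
  Bonds formed (products):
    C-Br: 1 × 282 = 282
    C-C: 1 × 359 = 359
    C-H: 5 × 426 = 2130
    Σ(formed) = 2771 kJ
  ΔH_A = 2684 − 2771 = −87 kJ
Reaction B:
  Bonds broken (reactants):
    Br-Br: 1 × 197 = 197
    H-H: 1 × 442 = 442
    Σ(broken) = 639 kJ
  Bonds formed (products):
    H-Br: 2 × 377 = 754
    Σ(formed) = 754 kJ
  ΔH_B = 639 − 754 = −115 kJ
ΔH_A − ΔH_B = +28 kJ, so reaction B has the more negative ΔH; |ΔH_A − ΔH_B| = 28 kJ.

Reaction B, by 28 kJ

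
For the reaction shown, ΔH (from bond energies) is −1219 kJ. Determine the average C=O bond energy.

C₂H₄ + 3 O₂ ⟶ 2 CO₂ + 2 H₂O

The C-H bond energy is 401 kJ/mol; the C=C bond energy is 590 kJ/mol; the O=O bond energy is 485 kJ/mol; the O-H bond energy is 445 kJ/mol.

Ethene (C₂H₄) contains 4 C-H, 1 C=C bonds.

D(C=O) ≈ 772 kJ/mol

Let D be the C=O bond energy.
Σ(broken) = 4×401 + 1×590 + 3×485 = 3649
Σ(formed) = 4×D + 4×445 = 1780 + 4D
ΔH = Σ(broken) − Σ(formed) = (3649) − (1780 + 4D) = +1869 − 4D
Setting this equal to −1219 kJ gives 4D = 3088, so D = 772 kJ/mol.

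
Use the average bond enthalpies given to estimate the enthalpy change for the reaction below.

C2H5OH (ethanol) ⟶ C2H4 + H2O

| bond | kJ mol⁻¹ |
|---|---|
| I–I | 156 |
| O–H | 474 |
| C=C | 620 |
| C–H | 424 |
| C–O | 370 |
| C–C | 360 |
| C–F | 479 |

Bonds broken (reactants):
  C–C: 1 × 360 = 360
  C–H: 5 × 424 = 2120
  C–O: 1 × 370 = 370
  O–H: 1 × 474 = 474
  Σ(broken) = 3324 kJ
Bonds formed (products):
  C–H: 4 × 424 = 1696
  C=C: 1 × 620 = 620
  O–H: 2 × 474 = 948
  Σ(formed) = 3264 kJ
ΔH = Σ(broken) − Σ(formed) = 3324 − 3264 = +60 kJ

ΔH ≈ +60 kJ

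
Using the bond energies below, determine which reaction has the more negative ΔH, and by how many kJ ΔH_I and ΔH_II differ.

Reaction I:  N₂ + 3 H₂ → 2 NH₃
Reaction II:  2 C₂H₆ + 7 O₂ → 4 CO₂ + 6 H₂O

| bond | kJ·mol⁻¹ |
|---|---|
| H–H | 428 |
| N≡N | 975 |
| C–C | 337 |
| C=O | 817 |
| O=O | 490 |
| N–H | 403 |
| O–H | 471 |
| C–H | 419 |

Reaction I:
  Bonds broken (reactants):
    H–H: 3 × 428 = 1284
    N≡N: 1 × 975 = 975
    Σ(broken) = 2259 kJ
  Bonds formed (products):
    N–H: 6 × 403 = 2418
    Σ(formed) = 2418 kJ
  ΔH_I = 2259 − 2418 = −159 kJ
Reaction II:
  Bonds broken (reactants):
    C–C: 2 × 337 = 674
    C–H: 12 × 419 = 5028
    O=O: 7 × 490 = 3430
    Σ(broken) = 9132 kJ
  Bonds formed (products):
    C=O: 8 × 817 = 6536
    O–H: 12 × 471 = 5652
    Σ(formed) = 12188 kJ
  ΔH_II = 9132 − 12188 = −3056 kJ
ΔH_I − ΔH_II = +2897 kJ, so reaction II has the more negative ΔH; |ΔH_I − ΔH_II| = 2897 kJ.

Reaction II, by 2897 kJ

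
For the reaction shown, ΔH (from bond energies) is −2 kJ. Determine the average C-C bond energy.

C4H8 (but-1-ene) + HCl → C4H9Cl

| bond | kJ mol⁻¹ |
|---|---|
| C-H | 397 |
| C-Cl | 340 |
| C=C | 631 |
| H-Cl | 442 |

D(C-C) ≈ 338 kJ/mol

Let D be the C-C bond energy.
Σ(broken) = 2×D + 8×397 + 1×631 + 1×442 = 4249 + 2D
Σ(formed) = 3×D + 1×340 + 9×397 = 3913 + 3D
ΔH = Σ(broken) − Σ(formed) = (4249 + 2D) − (3913 + 3D) = +336 − D
Setting this equal to −2 kJ gives D = 338 kJ/mol.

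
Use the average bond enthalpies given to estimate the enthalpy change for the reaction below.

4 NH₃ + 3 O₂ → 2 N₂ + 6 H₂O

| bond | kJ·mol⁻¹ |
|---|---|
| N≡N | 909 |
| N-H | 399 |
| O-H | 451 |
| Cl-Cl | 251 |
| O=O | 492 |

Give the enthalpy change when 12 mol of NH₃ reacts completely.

Bonds broken (reactants):
  N-H: 12 × 399 = 4788
  O=O: 3 × 492 = 1476
  Σ(broken) = 6264 kJ
Bonds formed (products):
  N≡N: 2 × 909 = 1818
  O-H: 12 × 451 = 5412
  Σ(formed) = 7230 kJ
ΔH = Σ(broken) − Σ(formed) = 6264 − 7230 = −966 kJ
For 3× the reaction as written: 3 × (−966) = −2898 kJ

ΔH = −2898 kJ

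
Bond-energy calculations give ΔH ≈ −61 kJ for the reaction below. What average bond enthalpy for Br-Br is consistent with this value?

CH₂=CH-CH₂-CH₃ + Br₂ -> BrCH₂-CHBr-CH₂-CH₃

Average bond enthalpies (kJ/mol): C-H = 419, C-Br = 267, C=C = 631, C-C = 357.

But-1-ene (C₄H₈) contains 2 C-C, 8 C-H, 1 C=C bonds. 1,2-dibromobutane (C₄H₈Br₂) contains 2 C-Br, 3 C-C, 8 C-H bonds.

Let D be the Br-Br bond energy.
Σ(broken) = 1×D + 2×357 + 8×419 + 1×631 = 4697 + D
Σ(formed) = 2×267 + 3×357 + 8×419 = 4957
ΔH = Σ(broken) − Σ(formed) = (4697 + D) − (4957) = −260 + D
Setting this equal to −61 kJ gives D = 199 kJ/mol.

D(Br-Br) ≈ 199 kJ/mol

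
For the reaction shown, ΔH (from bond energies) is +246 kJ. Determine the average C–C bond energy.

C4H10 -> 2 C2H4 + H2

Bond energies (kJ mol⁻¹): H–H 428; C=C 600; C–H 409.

D(C–C) ≈ 352 kJ/mol

Let D be the C–C bond energy.
Σ(broken) = 3×D + 10×409 = 4090 + 3D
Σ(formed) = 8×409 + 2×600 + 1×428 = 4900
ΔH = Σ(broken) − Σ(formed) = (4090 + 3D) − (4900) = −810 + 3D
Setting this equal to +246 kJ gives 3D = 1056, so D = 352 kJ/mol.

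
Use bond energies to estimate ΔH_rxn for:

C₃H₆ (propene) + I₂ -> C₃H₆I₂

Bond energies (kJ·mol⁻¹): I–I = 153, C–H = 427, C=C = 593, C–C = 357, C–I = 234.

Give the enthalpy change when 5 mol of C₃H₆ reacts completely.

ΔH = −395 kJ

Bonds broken (reactants):
  C–C: 1 × 357 = 357
  C–H: 6 × 427 = 2562
  C=C: 1 × 593 = 593
  I–I: 1 × 153 = 153
  Σ(broken) = 3665 kJ
Bonds formed (products):
  C–C: 2 × 357 = 714
  C–H: 6 × 427 = 2562
  C–I: 2 × 234 = 468
  Σ(formed) = 3744 kJ
ΔH = Σ(broken) − Σ(formed) = 3665 − 3744 = −79 kJ
For 5× the reaction as written: 5 × (−79) = −395 kJ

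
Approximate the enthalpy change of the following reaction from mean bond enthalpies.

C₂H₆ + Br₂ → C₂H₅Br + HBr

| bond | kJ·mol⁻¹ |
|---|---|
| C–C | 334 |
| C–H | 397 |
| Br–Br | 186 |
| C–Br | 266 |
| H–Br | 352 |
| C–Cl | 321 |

Bonds broken (reactants):
  Br–Br: 1 × 186 = 186
  C–C: 1 × 334 = 334
  C–H: 6 × 397 = 2382
  Σ(broken) = 2902 kJ
Bonds formed (products):
  C–Br: 1 × 266 = 266
  C–C: 1 × 334 = 334
  C–H: 5 × 397 = 1985
  H–Br: 1 × 352 = 352
  Σ(formed) = 2937 kJ
ΔH = Σ(broken) − Σ(formed) = 2902 − 2937 = −35 kJ

ΔH ≈ −35 kJ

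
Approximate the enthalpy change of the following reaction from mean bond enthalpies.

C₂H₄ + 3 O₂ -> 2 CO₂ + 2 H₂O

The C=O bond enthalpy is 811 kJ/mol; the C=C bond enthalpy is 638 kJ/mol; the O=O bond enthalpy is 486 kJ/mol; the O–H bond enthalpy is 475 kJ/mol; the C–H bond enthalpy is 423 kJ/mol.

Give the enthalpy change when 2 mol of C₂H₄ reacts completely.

ΔH = −2712 kJ

Bonds broken (reactants):
  C–H: 4 × 423 = 1692
  C=C: 1 × 638 = 638
  O=O: 3 × 486 = 1458
  Σ(broken) = 3788 kJ
Bonds formed (products):
  C=O: 4 × 811 = 3244
  O–H: 4 × 475 = 1900
  Σ(formed) = 5144 kJ
ΔH = Σ(broken) − Σ(formed) = 3788 − 5144 = −1356 kJ
For 2× the reaction as written: 2 × (−1356) = −2712 kJ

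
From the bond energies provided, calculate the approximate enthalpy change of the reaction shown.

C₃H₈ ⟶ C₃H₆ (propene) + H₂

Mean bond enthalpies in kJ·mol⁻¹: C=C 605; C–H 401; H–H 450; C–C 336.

ΔH ≈ +83 kJ

Bonds broken (reactants):
  C–C: 2 × 336 = 672
  C–H: 8 × 401 = 3208
  Σ(broken) = 3880 kJ
Bonds formed (products):
  C–C: 1 × 336 = 336
  C–H: 6 × 401 = 2406
  C=C: 1 × 605 = 605
  H–H: 1 × 450 = 450
  Σ(formed) = 3797 kJ
ΔH = Σ(broken) − Σ(formed) = 3880 − 3797 = +83 kJ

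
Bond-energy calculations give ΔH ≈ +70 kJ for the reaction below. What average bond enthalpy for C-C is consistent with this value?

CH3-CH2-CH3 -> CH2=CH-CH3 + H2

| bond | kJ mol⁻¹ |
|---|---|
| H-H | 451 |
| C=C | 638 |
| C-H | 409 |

Let D be the C-C bond energy.
Σ(broken) = 2×D + 8×409 = 3272 + 2D
Σ(formed) = 1×D + 6×409 + 1×638 + 1×451 = 3543 + D
ΔH = Σ(broken) − Σ(formed) = (3272 + 2D) − (3543 + D) = −271 + D
Setting this equal to +70 kJ gives D = 341 kJ/mol.

D(C-C) ≈ 341 kJ/mol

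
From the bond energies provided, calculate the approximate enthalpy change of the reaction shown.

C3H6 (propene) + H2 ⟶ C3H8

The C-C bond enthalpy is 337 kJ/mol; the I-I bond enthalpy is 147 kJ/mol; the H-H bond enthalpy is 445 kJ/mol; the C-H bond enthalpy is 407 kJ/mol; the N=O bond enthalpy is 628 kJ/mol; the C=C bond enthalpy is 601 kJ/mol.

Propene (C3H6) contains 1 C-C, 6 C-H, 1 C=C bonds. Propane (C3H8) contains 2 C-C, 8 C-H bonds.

ΔH ≈ −105 kJ

Bonds broken (reactants):
  C-C: 1 × 337 = 337
  C-H: 6 × 407 = 2442
  C=C: 1 × 601 = 601
  H-H: 1 × 445 = 445
  Σ(broken) = 3825 kJ
Bonds formed (products):
  C-C: 2 × 337 = 674
  C-H: 8 × 407 = 3256
  Σ(formed) = 3930 kJ
ΔH = Σ(broken) − Σ(formed) = 3825 − 3930 = −105 kJ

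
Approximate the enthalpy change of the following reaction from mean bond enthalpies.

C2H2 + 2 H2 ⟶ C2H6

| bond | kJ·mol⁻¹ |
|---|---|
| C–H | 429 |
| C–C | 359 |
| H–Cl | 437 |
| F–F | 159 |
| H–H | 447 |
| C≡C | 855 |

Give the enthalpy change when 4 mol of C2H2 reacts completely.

ΔH = −1304 kJ

Bonds broken (reactants):
  C≡C: 1 × 855 = 855
  C–H: 2 × 429 = 858
  H–H: 2 × 447 = 894
  Σ(broken) = 2607 kJ
Bonds formed (products):
  C–C: 1 × 359 = 359
  C–H: 6 × 429 = 2574
  Σ(formed) = 2933 kJ
ΔH = Σ(broken) − Σ(formed) = 2607 − 2933 = −326 kJ
For 4× the reaction as written: 4 × (−326) = −1304 kJ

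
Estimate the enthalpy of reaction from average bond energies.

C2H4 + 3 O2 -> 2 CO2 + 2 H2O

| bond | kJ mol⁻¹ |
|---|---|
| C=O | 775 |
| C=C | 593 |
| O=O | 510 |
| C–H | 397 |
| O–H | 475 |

Bonds broken (reactants):
  C–H: 4 × 397 = 1588
  C=C: 1 × 593 = 593
  O=O: 3 × 510 = 1530
  Σ(broken) = 3711 kJ
Bonds formed (products):
  C=O: 4 × 775 = 3100
  O–H: 4 × 475 = 1900
  Σ(formed) = 5000 kJ
ΔH = Σ(broken) − Σ(formed) = 3711 − 5000 = −1289 kJ

ΔH ≈ −1289 kJ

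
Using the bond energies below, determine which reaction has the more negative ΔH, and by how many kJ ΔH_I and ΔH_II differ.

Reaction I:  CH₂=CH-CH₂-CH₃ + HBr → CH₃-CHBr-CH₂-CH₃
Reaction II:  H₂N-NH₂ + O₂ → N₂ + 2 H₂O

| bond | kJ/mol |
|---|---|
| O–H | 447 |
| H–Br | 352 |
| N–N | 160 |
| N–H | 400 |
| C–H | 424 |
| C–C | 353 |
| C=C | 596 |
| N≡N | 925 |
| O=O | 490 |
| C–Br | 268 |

Reaction II, by 366 kJ

Reaction I:
  Bonds broken (reactants):
    C–C: 2 × 353 = 706
    C–H: 8 × 424 = 3392
    C=C: 1 × 596 = 596
    H–Br: 1 × 352 = 352
    Σ(broken) = 5046 kJ
  Bonds formed (products):
    C–Br: 1 × 268 = 268
    C–C: 3 × 353 = 1059
    C–H: 9 × 424 = 3816
    Σ(formed) = 5143 kJ
  ΔH_I = 5046 − 5143 = −97 kJ
Reaction II:
  Bonds broken (reactants):
    N–H: 4 × 400 = 1600
    N–N: 1 × 160 = 160
    O=O: 1 × 490 = 490
    Σ(broken) = 2250 kJ
  Bonds formed (products):
    N≡N: 1 × 925 = 925
    O–H: 4 × 447 = 1788
    Σ(formed) = 2713 kJ
  ΔH_II = 2250 − 2713 = −463 kJ
ΔH_I − ΔH_II = +366 kJ, so reaction II has the more negative ΔH; |ΔH_I − ΔH_II| = 366 kJ.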